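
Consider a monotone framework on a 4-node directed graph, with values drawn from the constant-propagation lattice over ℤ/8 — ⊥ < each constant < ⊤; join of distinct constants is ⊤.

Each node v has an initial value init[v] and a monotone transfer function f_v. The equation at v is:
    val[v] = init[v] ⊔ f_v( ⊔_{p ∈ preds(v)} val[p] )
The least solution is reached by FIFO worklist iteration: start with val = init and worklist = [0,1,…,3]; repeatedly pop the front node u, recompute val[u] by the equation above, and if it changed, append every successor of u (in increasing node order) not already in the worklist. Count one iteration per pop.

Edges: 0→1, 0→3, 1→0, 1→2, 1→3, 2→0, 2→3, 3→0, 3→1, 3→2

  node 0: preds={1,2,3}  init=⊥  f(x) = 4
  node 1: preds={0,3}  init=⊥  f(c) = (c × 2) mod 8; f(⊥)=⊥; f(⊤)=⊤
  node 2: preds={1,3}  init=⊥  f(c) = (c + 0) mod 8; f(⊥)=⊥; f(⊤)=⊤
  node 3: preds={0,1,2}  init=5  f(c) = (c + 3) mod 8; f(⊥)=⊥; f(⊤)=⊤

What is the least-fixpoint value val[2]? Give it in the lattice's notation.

⊤

Trace (7 dequeues):
  [1] u=0 | in 5 | out 4 | prev ⊥ | push {}
  [2] u=1 | in ⊤ | out ⊤ | prev ⊥ | push {0}
  [3] u=2 | in ⊤ | out ⊤ | prev ⊥ | push {}
  [4] u=3 | in ⊤ | out ⊤ | prev 5 | push {1,2}
  [5] u=0 | in ⊤ | out 4 | ==
  [6] u=1 | in ⊤ | out ⊤ | ==
  [7] u=2 | in ⊤ | out ⊤ | ==

Converged values:
  [0] 4
  [1] ⊤
  [2] ⊤
  [3] ⊤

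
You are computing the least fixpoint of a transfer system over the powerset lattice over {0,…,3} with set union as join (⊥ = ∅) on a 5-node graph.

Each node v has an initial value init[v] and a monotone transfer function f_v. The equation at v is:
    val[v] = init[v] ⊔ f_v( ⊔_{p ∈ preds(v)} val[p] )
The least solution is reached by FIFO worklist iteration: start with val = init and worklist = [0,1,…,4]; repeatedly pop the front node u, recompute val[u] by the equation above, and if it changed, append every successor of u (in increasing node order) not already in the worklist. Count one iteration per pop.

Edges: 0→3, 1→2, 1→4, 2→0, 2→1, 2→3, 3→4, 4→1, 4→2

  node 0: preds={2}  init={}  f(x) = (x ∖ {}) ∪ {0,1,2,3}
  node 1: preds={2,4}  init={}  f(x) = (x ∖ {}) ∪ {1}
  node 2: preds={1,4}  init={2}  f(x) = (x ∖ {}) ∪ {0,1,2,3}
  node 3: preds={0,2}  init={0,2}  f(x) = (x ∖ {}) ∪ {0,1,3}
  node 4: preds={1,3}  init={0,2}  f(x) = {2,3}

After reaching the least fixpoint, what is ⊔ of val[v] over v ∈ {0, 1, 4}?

Iteration log — 9 steps:
  step 1. node 0  ⊔preds={2}  new={0,1,2,3}  old={}  +wl: 
  step 2. node 1  ⊔preds={0,2}  new={0,1,2}  old={}  +wl: 
  step 3. node 2  ⊔preds={0,1,2}  new={0,1,2,3}  old={2}  +wl: 0,1
  step 4. node 3  ⊔preds={0,1,2,3}  new={0,1,2,3}  old={0,2}  +wl: 
  step 5. node 4  ⊔preds={0,1,2,3}  new={0,2,3}  old={0,2}  +wl: 2
  step 6. node 0  ⊔preds={0,1,2,3}  new={0,1,2,3}  stable
  step 7. node 1  ⊔preds={0,1,2,3}  new={0,1,2,3}  old={0,1,2}  +wl: 4
  step 8. node 2  ⊔preds={0,1,2,3}  new={0,1,2,3}  stable
  step 9. node 4  ⊔preds={0,1,2,3}  new={0,2,3}  stable

Least fixpoint reached:
  node 0: {0,1,2,3}
  node 1: {0,1,2,3}
  node 2: {0,1,2,3}
  node 3: {0,1,2,3}
  node 4: {0,2,3}

{0,1,2,3}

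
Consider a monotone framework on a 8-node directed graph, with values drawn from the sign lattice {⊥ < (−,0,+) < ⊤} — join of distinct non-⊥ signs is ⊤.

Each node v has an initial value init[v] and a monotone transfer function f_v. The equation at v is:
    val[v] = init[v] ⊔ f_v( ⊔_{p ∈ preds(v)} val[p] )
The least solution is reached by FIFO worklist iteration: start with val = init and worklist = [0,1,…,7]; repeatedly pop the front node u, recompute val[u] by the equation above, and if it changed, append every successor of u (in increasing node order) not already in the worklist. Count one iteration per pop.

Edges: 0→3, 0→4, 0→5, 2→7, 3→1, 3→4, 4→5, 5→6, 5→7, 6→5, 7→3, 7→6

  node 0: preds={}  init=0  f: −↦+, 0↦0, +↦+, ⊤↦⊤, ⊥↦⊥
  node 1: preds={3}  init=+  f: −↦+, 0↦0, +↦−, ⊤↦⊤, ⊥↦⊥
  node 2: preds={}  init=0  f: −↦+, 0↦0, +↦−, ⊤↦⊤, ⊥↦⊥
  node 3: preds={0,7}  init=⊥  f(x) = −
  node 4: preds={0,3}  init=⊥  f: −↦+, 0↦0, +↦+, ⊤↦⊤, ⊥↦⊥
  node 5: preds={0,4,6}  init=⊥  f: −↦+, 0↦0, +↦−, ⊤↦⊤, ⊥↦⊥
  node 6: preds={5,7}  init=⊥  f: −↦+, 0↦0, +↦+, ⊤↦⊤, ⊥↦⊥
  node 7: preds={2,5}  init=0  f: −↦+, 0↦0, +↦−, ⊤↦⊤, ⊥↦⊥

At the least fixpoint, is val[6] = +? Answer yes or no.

Trace (12 dequeues):
  [1] u=0 | in ⊥ | out 0 | ==
  [2] u=1 | in ⊥ | out + | ==
  [3] u=2 | in ⊥ | out 0 | ==
  [4] u=3 | in 0 | out − | prev ⊥ | push {1}
  [5] u=4 | in ⊤ | out ⊤ | prev ⊥ | push {}
  [6] u=5 | in ⊤ | out ⊤ | prev ⊥ | push {}
  [7] u=6 | in ⊤ | out ⊤ | prev ⊥ | push {5}
  [8] u=7 | in ⊤ | out ⊤ | prev 0 | push {3,6}
  [9] u=1 | in − | out + | ==
  [10] u=5 | in ⊤ | out ⊤ | ==
  [11] u=3 | in ⊤ | out − | ==
  [12] u=6 | in ⊤ | out ⊤ | ==

Converged values:
  [0] 0
  [1] +
  [2] 0
  [3] −
  [4] ⊤
  [5] ⊤
  [6] ⊤
  [7] ⊤

no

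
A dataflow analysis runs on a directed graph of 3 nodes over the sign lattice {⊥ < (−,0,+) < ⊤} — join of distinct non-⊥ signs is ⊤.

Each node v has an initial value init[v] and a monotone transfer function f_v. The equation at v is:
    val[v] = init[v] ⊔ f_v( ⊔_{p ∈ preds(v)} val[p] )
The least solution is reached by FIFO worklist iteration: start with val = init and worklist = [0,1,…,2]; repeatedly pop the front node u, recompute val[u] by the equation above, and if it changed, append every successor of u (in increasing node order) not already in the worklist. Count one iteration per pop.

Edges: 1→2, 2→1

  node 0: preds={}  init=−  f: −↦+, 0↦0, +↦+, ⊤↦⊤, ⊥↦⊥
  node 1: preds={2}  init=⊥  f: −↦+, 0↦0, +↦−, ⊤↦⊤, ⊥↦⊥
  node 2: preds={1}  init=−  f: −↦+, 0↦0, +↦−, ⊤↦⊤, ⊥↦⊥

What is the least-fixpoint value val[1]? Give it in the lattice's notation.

+

Trace (3 dequeues):
  [1] u=0 | in ⊥ | out − | ==
  [2] u=1 | in − | out + | prev ⊥ | push {}
  [3] u=2 | in + | out − | ==

Converged values:
  [0] −
  [1] +
  [2] −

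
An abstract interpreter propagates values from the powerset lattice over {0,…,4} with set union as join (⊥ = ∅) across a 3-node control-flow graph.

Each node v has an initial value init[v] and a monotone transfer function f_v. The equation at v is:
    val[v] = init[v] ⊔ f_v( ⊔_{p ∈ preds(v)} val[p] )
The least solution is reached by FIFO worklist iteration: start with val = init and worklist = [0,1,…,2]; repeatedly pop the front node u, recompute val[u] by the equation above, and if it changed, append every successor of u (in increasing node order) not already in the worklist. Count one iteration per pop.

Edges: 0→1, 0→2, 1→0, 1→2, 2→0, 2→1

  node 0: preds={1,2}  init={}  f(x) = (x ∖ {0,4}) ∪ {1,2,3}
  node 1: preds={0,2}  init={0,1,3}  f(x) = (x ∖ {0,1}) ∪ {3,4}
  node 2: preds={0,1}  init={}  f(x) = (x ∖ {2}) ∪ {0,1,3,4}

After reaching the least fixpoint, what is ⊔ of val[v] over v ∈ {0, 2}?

{0,1,2,3,4}

Trace (5 dequeues):
  [1] u=0 | in {0,1,3} | out {1,2,3} | prev {} | push {}
  [2] u=1 | in {1,2,3} | out {0,1,2,3,4} | prev {0,1,3} | push {0}
  [3] u=2 | in {0,1,2,3,4} | out {0,1,3,4} | prev {} | push {1}
  [4] u=0 | in {0,1,2,3,4} | out {1,2,3} | ==
  [5] u=1 | in {0,1,2,3,4} | out {0,1,2,3,4} | ==

Converged values:
  [0] {1,2,3}
  [1] {0,1,2,3,4}
  [2] {0,1,3,4}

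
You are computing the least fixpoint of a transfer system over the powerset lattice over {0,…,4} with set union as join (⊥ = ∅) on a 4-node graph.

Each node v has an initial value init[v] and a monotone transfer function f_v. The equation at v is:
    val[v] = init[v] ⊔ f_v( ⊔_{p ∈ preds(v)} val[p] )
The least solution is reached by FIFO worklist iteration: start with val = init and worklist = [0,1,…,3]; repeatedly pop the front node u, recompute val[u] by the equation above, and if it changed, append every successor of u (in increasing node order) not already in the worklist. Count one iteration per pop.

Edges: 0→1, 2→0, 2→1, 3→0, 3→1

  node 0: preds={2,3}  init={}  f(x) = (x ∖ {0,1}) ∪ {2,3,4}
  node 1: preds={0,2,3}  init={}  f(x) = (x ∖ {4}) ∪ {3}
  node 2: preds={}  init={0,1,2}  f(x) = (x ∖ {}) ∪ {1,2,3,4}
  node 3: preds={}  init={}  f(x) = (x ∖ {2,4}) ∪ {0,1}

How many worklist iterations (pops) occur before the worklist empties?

Worklist (6 pops):
  #1 pop 0: in={0,1,2} → {2,3,4} (was {}); enqueue []
  #2 pop 1: in={0,1,2,3,4} → {0,1,2,3} (was {}); enqueue []
  #3 pop 2: in={} → {0,1,2,3,4} (was {0,1,2}); enqueue [0,1]
  #4 pop 3: in={} → {0,1} (was {}); enqueue []
  #5 pop 0: in={0,1,2,3,4} → {2,3,4} (no change)
  #6 pop 1: in={0,1,2,3,4} → {0,1,2,3} (no change)

Fixpoint:
  val[0] = {2,3,4}
  val[1] = {0,1,2,3}
  val[2] = {0,1,2,3,4}
  val[3] = {0,1}

6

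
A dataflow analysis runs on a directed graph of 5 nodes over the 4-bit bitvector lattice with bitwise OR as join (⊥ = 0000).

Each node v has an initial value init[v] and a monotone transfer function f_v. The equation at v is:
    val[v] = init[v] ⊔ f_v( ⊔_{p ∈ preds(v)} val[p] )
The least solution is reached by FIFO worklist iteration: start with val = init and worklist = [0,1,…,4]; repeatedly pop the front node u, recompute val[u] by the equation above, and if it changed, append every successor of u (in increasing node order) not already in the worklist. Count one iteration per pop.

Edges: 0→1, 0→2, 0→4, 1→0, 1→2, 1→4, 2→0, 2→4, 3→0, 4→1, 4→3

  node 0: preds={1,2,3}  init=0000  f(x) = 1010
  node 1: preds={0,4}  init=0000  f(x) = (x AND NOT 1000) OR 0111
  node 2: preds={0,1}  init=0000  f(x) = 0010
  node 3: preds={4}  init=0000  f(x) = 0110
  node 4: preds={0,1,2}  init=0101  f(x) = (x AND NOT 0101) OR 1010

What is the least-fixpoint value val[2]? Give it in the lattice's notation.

Trace (8 dequeues):
  [1] u=0 | in 0000 | out 1010 | prev 0000 | push {}
  [2] u=1 | in 1111 | out 0111 | prev 0000 | push {0}
  [3] u=2 | in 1111 | out 0010 | prev 0000 | push {}
  [4] u=3 | in 0101 | out 0110 | prev 0000 | push {}
  [5] u=4 | in 1111 | out 1111 | prev 0101 | push {1,3}
  [6] u=0 | in 0111 | out 1010 | ==
  [7] u=1 | in 1111 | out 0111 | ==
  [8] u=3 | in 1111 | out 0110 | ==

Converged values:
  [0] 1010
  [1] 0111
  [2] 0010
  [3] 0110
  [4] 1111

0010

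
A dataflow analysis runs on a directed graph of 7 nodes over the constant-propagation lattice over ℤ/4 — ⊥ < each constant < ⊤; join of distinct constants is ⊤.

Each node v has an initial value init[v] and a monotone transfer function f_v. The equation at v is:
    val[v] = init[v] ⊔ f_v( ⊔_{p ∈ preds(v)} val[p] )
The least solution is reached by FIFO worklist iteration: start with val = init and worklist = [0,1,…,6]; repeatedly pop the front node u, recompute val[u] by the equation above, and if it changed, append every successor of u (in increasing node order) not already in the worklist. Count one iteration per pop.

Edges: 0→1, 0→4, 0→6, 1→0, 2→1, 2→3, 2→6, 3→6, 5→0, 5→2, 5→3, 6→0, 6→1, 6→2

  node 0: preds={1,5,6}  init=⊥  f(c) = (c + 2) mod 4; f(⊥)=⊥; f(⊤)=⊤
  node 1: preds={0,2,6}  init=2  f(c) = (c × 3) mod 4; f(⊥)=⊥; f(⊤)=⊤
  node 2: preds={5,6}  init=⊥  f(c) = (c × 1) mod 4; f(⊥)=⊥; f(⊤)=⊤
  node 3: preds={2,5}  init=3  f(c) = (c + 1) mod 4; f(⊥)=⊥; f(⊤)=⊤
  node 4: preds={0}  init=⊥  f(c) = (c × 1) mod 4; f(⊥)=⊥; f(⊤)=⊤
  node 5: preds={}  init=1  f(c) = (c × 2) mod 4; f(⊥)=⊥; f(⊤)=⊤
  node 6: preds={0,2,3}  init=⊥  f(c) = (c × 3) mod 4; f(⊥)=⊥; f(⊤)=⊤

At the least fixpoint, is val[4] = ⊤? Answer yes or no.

Iteration log — 13 steps:
  step 1. node 0  ⊔preds=⊤  new=⊤  old=⊥  +wl: 
  step 2. node 1  ⊔preds=⊤  new=⊤  old=2  +wl: 0
  step 3. node 2  ⊔preds=1  new=1  old=⊥  +wl: 1
  step 4. node 3  ⊔preds=1  new=⊤  old=3  +wl: 
  step 5. node 4  ⊔preds=⊤  new=⊤  old=⊥  +wl: 
  step 6. node 5  ⊔preds=⊥  new=1  stable
  step 7. node 6  ⊔preds=⊤  new=⊤  old=⊥  +wl: 2
  step 8. node 0  ⊔preds=⊤  new=⊤  stable
  step 9. node 1  ⊔preds=⊤  new=⊤  stable
  step 10. node 2  ⊔preds=⊤  new=⊤  old=1  +wl: 1,3,6
  step 11. node 1  ⊔preds=⊤  new=⊤  stable
  step 12. node 3  ⊔preds=⊤  new=⊤  stable
  step 13. node 6  ⊔preds=⊤  new=⊤  stable

Least fixpoint reached:
  node 0: ⊤
  node 1: ⊤
  node 2: ⊤
  node 3: ⊤
  node 4: ⊤
  node 5: 1
  node 6: ⊤

yes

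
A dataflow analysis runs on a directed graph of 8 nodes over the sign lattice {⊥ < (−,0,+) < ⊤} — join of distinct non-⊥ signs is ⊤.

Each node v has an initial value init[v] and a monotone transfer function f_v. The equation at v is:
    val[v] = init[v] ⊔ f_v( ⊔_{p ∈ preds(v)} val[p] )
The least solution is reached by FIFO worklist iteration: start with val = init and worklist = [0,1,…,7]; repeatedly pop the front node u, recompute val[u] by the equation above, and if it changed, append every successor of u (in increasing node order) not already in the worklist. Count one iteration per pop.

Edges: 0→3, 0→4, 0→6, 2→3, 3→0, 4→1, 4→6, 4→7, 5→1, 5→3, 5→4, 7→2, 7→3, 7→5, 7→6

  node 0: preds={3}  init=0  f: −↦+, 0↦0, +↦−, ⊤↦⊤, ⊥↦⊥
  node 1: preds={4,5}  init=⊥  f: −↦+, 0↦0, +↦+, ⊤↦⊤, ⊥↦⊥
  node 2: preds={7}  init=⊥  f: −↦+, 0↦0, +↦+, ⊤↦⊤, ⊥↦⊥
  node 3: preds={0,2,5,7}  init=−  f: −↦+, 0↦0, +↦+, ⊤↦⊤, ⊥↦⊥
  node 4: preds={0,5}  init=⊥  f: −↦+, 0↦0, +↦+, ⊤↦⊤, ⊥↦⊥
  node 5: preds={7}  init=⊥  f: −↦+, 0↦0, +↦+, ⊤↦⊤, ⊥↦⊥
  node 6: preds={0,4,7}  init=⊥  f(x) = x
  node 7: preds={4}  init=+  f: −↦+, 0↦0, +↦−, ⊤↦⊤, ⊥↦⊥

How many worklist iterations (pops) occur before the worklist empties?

18

Worklist (18 pops):
  #1 pop 0: in=− → ⊤ (was 0); enqueue []
  #2 pop 1: in=⊥ → ⊥ (no change)
  #3 pop 2: in=+ → + (was ⊥); enqueue []
  #4 pop 3: in=⊤ → ⊤ (was −); enqueue [0]
  #5 pop 4: in=⊤ → ⊤ (was ⊥); enqueue [1]
  #6 pop 5: in=+ → + (was ⊥); enqueue [3,4]
  #7 pop 6: in=⊤ → ⊤ (was ⊥); enqueue []
  #8 pop 7: in=⊤ → ⊤ (was +); enqueue [2,5,6]
  #9 pop 0: in=⊤ → ⊤ (no change)
  #10 pop 1: in=⊤ → ⊤ (was ⊥); enqueue []
  #11 pop 3: in=⊤ → ⊤ (no change)
  #12 pop 4: in=⊤ → ⊤ (no change)
  #13 pop 2: in=⊤ → ⊤ (was +); enqueue [3]
  #14 pop 5: in=⊤ → ⊤ (was +); enqueue [1,4]
  #15 pop 6: in=⊤ → ⊤ (no change)
  #16 pop 3: in=⊤ → ⊤ (no change)
  #17 pop 1: in=⊤ → ⊤ (no change)
  #18 pop 4: in=⊤ → ⊤ (no change)

Fixpoint:
  val[0] = ⊤
  val[1] = ⊤
  val[2] = ⊤
  val[3] = ⊤
  val[4] = ⊤
  val[5] = ⊤
  val[6] = ⊤
  val[7] = ⊤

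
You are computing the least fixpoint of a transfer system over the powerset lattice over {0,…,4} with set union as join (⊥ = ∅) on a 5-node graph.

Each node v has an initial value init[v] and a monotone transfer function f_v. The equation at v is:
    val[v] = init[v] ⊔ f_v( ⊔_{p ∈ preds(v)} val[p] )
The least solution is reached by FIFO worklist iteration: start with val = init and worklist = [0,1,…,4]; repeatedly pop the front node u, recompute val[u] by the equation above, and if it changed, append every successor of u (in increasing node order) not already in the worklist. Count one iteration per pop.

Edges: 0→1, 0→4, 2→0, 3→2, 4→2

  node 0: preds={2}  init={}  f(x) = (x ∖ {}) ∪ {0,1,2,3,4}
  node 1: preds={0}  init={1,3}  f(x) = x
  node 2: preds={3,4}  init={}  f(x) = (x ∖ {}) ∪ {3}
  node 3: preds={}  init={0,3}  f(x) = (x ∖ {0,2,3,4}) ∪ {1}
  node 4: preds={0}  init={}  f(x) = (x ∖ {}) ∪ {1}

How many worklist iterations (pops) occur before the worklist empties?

8

Worklist (8 pops):
  #1 pop 0: in={} → {0,1,2,3,4} (was {}); enqueue []
  #2 pop 1: in={0,1,2,3,4} → {0,1,2,3,4} (was {1,3}); enqueue []
  #3 pop 2: in={0,3} → {0,3} (was {}); enqueue [0]
  #4 pop 3: in={} → {0,1,3} (was {0,3}); enqueue [2]
  #5 pop 4: in={0,1,2,3,4} → {0,1,2,3,4} (was {}); enqueue []
  #6 pop 0: in={0,3} → {0,1,2,3,4} (no change)
  #7 pop 2: in={0,1,2,3,4} → {0,1,2,3,4} (was {0,3}); enqueue [0]
  #8 pop 0: in={0,1,2,3,4} → {0,1,2,3,4} (no change)

Fixpoint:
  val[0] = {0,1,2,3,4}
  val[1] = {0,1,2,3,4}
  val[2] = {0,1,2,3,4}
  val[3] = {0,1,3}
  val[4] = {0,1,2,3,4}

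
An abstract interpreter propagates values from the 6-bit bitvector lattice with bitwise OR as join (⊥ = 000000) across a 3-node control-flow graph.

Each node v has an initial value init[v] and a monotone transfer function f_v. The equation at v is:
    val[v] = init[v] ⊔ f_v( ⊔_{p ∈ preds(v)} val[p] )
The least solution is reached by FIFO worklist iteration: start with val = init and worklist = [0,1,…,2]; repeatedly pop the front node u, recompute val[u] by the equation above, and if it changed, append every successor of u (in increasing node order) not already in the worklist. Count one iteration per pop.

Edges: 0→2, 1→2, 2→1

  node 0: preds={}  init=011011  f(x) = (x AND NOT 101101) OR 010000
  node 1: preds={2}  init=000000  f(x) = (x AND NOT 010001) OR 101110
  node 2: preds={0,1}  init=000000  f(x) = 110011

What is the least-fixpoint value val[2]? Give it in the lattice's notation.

110011

Trace (4 dequeues):
  [1] u=0 | in 000000 | out 011011 | ==
  [2] u=1 | in 000000 | out 101110 | prev 000000 | push {}
  [3] u=2 | in 111111 | out 110011 | prev 000000 | push {1}
  [4] u=1 | in 110011 | out 101110 | ==

Converged values:
  [0] 011011
  [1] 101110
  [2] 110011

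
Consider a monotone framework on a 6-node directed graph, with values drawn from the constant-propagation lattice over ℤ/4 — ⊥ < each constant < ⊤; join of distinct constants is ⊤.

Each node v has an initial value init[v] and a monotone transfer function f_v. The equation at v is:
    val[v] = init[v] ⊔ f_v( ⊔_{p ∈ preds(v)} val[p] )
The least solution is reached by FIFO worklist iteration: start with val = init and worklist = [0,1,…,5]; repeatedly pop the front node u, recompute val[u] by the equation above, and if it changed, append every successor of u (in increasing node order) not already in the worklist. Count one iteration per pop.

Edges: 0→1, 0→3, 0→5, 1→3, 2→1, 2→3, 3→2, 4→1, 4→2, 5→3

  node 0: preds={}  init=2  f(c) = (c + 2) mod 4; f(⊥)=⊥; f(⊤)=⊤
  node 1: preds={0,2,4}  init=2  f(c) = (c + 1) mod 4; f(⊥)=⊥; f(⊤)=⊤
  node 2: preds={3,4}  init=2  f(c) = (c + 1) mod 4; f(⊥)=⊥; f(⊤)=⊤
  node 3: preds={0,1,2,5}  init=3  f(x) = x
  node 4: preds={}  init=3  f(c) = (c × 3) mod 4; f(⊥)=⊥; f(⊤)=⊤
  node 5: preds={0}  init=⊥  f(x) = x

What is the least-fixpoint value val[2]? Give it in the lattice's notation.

Trace (9 dequeues):
  [1] u=0 | in ⊥ | out 2 | ==
  [2] u=1 | in ⊤ | out ⊤ | prev 2 | push {}
  [3] u=2 | in 3 | out ⊤ | prev 2 | push {1}
  [4] u=3 | in ⊤ | out ⊤ | prev 3 | push {2}
  [5] u=4 | in ⊥ | out 3 | ==
  [6] u=5 | in 2 | out 2 | prev ⊥ | push {3}
  [7] u=1 | in ⊤ | out ⊤ | ==
  [8] u=2 | in ⊤ | out ⊤ | ==
  [9] u=3 | in ⊤ | out ⊤ | ==

Converged values:
  [0] 2
  [1] ⊤
  [2] ⊤
  [3] ⊤
  [4] 3
  [5] 2

⊤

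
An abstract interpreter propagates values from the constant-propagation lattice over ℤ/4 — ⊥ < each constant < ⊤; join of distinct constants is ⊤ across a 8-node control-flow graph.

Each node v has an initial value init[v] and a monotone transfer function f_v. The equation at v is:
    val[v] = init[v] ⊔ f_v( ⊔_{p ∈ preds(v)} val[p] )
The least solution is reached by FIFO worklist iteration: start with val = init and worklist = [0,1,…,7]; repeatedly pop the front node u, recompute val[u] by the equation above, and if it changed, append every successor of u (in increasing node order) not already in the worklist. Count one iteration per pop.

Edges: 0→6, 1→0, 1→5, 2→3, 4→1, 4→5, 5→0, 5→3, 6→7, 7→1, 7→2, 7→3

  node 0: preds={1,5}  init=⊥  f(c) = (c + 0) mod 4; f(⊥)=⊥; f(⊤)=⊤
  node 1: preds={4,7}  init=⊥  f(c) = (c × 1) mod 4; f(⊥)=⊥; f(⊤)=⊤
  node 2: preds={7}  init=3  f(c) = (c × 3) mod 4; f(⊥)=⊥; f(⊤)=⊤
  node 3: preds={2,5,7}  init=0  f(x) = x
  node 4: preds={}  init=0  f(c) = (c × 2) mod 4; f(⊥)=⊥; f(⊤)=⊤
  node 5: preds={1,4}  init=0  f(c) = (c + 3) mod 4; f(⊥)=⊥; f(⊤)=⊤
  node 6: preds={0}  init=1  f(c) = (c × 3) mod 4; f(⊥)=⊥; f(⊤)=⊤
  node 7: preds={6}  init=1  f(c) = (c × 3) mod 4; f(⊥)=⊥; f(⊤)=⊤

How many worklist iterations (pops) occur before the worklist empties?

Iteration log — 14 steps:
  step 1. node 0  ⊔preds=0  new=0  old=⊥  +wl: 
  step 2. node 1  ⊔preds=⊤  new=⊤  old=⊥  +wl: 0
  step 3. node 2  ⊔preds=1  new=3  stable
  step 4. node 3  ⊔preds=⊤  new=⊤  old=0  +wl: 
  step 5. node 4  ⊔preds=⊥  new=0  stable
  step 6. node 5  ⊔preds=⊤  new=⊤  old=0  +wl: 3
  step 7. node 6  ⊔preds=0  new=⊤  old=1  +wl: 
  step 8. node 7  ⊔preds=⊤  new=⊤  old=1  +wl: 1,2
  step 9. node 0  ⊔preds=⊤  new=⊤  old=0  +wl: 6
  step 10. node 3  ⊔preds=⊤  new=⊤  stable
  step 11. node 1  ⊔preds=⊤  new=⊤  stable
  step 12. node 2  ⊔preds=⊤  new=⊤  old=3  +wl: 3
  step 13. node 6  ⊔preds=⊤  new=⊤  stable
  step 14. node 3  ⊔preds=⊤  new=⊤  stable

Least fixpoint reached:
  node 0: ⊤
  node 1: ⊤
  node 2: ⊤
  node 3: ⊤
  node 4: 0
  node 5: ⊤
  node 6: ⊤
  node 7: ⊤

14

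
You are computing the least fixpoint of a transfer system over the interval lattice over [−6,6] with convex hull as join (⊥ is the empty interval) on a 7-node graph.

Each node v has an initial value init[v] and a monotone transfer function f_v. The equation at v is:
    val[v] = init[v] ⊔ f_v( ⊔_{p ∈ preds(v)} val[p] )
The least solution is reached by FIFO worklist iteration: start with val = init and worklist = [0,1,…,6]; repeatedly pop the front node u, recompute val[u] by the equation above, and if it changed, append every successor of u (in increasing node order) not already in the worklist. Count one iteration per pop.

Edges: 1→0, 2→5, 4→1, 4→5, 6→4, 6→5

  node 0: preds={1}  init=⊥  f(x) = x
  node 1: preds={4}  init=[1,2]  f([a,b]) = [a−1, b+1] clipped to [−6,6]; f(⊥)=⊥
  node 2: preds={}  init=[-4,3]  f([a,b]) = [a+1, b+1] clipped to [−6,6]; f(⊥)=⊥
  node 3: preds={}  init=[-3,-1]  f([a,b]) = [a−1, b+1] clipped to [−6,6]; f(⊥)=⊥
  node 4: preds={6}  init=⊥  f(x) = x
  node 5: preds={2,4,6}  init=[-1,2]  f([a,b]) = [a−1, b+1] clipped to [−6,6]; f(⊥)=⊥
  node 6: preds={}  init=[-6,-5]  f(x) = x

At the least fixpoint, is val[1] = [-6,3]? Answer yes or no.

Iteration log — 9 steps:
  step 1. node 0  ⊔preds=[1,2]  new=[1,2]  old=⊥  +wl: 
  step 2. node 1  ⊔preds=⊥  new=[1,2]  stable
  step 3. node 2  ⊔preds=⊥  new=[-4,3]  stable
  step 4. node 3  ⊔preds=⊥  new=[-3,-1]  stable
  step 5. node 4  ⊔preds=[-6,-5]  new=[-6,-5]  old=⊥  +wl: 1
  step 6. node 5  ⊔preds=[-6,3]  new=[-6,4]  old=[-1,2]  +wl: 
  step 7. node 6  ⊔preds=⊥  new=[-6,-5]  stable
  step 8. node 1  ⊔preds=[-6,-5]  new=[-6,2]  old=[1,2]  +wl: 0
  step 9. node 0  ⊔preds=[-6,2]  new=[-6,2]  old=[1,2]  +wl: 

Least fixpoint reached:
  node 0: [-6,2]
  node 1: [-6,2]
  node 2: [-4,3]
  node 3: [-3,-1]
  node 4: [-6,-5]
  node 5: [-6,4]
  node 6: [-6,-5]

no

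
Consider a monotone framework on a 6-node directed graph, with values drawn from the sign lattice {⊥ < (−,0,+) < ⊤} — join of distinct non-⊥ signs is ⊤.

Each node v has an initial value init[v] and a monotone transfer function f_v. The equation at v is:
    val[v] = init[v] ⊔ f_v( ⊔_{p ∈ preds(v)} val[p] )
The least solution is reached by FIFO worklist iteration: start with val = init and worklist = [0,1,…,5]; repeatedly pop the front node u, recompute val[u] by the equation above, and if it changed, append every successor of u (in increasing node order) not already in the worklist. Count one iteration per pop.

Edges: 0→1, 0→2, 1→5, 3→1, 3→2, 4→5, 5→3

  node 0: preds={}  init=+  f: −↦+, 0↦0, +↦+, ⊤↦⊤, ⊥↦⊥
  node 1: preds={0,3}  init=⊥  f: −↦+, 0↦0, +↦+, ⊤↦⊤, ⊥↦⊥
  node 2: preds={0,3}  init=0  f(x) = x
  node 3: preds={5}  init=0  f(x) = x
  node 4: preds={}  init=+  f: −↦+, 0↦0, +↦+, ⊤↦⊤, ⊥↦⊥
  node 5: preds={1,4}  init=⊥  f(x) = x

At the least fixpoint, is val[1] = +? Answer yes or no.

Worklist (9 pops):
  #1 pop 0: in=⊥ → + (no change)
  #2 pop 1: in=⊤ → ⊤ (was ⊥); enqueue []
  #3 pop 2: in=⊤ → ⊤ (was 0); enqueue []
  #4 pop 3: in=⊥ → 0 (no change)
  #5 pop 4: in=⊥ → + (no change)
  #6 pop 5: in=⊤ → ⊤ (was ⊥); enqueue [3]
  #7 pop 3: in=⊤ → ⊤ (was 0); enqueue [1,2]
  #8 pop 1: in=⊤ → ⊤ (no change)
  #9 pop 2: in=⊤ → ⊤ (no change)

Fixpoint:
  val[0] = +
  val[1] = ⊤
  val[2] = ⊤
  val[3] = ⊤
  val[4] = +
  val[5] = ⊤

no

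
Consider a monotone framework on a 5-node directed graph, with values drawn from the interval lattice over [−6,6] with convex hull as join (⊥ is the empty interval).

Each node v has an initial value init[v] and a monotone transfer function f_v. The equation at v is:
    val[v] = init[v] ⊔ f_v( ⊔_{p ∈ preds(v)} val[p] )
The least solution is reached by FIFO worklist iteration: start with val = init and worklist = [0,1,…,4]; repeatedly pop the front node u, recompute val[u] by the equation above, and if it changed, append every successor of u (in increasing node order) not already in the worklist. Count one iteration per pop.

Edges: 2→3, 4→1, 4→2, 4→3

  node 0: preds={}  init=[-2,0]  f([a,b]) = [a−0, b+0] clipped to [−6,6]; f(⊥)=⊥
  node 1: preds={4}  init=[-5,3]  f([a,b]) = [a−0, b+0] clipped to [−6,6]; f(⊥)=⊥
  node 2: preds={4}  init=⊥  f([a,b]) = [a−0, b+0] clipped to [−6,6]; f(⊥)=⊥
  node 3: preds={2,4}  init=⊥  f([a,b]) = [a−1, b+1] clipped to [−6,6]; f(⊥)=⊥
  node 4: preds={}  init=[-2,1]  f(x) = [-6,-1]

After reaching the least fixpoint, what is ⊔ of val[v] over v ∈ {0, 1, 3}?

Iteration log — 8 steps:
  step 1. node 0  ⊔preds=⊥  new=[-2,0]  stable
  step 2. node 1  ⊔preds=[-2,1]  new=[-5,3]  stable
  step 3. node 2  ⊔preds=[-2,1]  new=[-2,1]  old=⊥  +wl: 
  step 4. node 3  ⊔preds=[-2,1]  new=[-3,2]  old=⊥  +wl: 
  step 5. node 4  ⊔preds=⊥  new=[-6,1]  old=[-2,1]  +wl: 1,2,3
  step 6. node 1  ⊔preds=[-6,1]  new=[-6,3]  old=[-5,3]  +wl: 
  step 7. node 2  ⊔preds=[-6,1]  new=[-6,1]  old=[-2,1]  +wl: 
  step 8. node 3  ⊔preds=[-6,1]  new=[-6,2]  old=[-3,2]  +wl: 

Least fixpoint reached:
  node 0: [-2,0]
  node 1: [-6,3]
  node 2: [-6,1]
  node 3: [-6,2]
  node 4: [-6,1]

[-6,3]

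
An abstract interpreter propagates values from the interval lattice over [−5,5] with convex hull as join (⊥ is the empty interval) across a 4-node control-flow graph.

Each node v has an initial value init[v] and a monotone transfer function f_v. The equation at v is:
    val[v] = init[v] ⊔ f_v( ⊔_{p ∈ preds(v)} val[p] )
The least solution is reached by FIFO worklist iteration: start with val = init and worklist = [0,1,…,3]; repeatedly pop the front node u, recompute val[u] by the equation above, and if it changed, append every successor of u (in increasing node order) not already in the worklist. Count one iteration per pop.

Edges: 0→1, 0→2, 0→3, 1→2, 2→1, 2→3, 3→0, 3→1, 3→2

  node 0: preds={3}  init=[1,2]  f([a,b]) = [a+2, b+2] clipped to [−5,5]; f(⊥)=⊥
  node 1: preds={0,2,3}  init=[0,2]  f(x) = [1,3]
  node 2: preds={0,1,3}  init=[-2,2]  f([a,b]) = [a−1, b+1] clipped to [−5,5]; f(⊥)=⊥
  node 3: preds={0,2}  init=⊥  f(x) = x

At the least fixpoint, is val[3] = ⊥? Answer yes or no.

no

Worklist (22 pops):
  #1 pop 0: in=⊥ → [1,2] (no change)
  #2 pop 1: in=[-2,2] → [0,3] (was [0,2]); enqueue []
  #3 pop 2: in=[0,3] → [-2,4] (was [-2,2]); enqueue [1]
  #4 pop 3: in=[-2,4] → [-2,4] (was ⊥); enqueue [0,2]
  #5 pop 1: in=[-2,4] → [0,3] (no change)
  #6 pop 0: in=[-2,4] → [0,5] (was [1,2]); enqueue [1,3]
  #7 pop 2: in=[-2,5] → [-3,5] (was [-2,4]); enqueue []
  #8 pop 1: in=[-3,5] → [0,3] (no change)
  #9 pop 3: in=[-3,5] → [-3,5] (was [-2,4]); enqueue [0,1,2]
  #10 pop 0: in=[-3,5] → [-1,5] (was [0,5]); enqueue [3]
  #11 pop 1: in=[-3,5] → [0,3] (no change)
  #12 pop 2: in=[-3,5] → [-4,5] (was [-3,5]); enqueue [1]
  #13 pop 3: in=[-4,5] → [-4,5] (was [-3,5]); enqueue [0,2]
  #14 pop 1: in=[-4,5] → [0,3] (no change)
  #15 pop 0: in=[-4,5] → [-2,5] (was [-1,5]); enqueue [1,3]
  #16 pop 2: in=[-4,5] → [-5,5] (was [-4,5]); enqueue []
  #17 pop 1: in=[-5,5] → [0,3] (no change)
  #18 pop 3: in=[-5,5] → [-5,5] (was [-4,5]); enqueue [0,1,2]
  #19 pop 0: in=[-5,5] → [-3,5] (was [-2,5]); enqueue [3]
  #20 pop 1: in=[-5,5] → [0,3] (no change)
  #21 pop 2: in=[-5,5] → [-5,5] (no change)
  #22 pop 3: in=[-5,5] → [-5,5] (no change)

Fixpoint:
  val[0] = [-3,5]
  val[1] = [0,3]
  val[2] = [-5,5]
  val[3] = [-5,5]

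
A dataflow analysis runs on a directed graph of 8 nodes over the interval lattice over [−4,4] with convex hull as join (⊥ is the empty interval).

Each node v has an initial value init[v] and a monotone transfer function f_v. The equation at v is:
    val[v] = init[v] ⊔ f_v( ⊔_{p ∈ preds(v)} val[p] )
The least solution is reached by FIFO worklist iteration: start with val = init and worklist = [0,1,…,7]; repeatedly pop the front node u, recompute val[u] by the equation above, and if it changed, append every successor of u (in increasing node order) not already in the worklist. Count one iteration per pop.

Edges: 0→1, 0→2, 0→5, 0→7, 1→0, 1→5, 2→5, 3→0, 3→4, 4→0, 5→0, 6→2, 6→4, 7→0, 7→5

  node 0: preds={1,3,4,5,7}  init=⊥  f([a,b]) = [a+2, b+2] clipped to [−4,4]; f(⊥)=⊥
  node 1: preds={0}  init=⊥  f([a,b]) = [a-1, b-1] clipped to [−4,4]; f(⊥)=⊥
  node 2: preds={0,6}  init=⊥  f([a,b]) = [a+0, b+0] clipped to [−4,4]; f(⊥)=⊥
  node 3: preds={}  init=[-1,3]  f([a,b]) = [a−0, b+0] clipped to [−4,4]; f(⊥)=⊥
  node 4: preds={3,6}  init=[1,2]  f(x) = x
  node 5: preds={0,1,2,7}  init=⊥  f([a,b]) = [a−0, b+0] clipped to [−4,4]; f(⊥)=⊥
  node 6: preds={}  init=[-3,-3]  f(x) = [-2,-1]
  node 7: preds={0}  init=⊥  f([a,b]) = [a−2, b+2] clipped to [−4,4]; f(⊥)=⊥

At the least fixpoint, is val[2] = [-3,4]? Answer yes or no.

yes

Worklist (16 pops):
  #1 pop 0: in=[-1,3] → [1,4] (was ⊥); enqueue []
  #2 pop 1: in=[1,4] → [0,3] (was ⊥); enqueue [0]
  #3 pop 2: in=[-3,4] → [-3,4] (was ⊥); enqueue []
  #4 pop 3: in=⊥ → [-1,3] (no change)
  #5 pop 4: in=[-3,3] → [-3,3] (was [1,2]); enqueue []
  #6 pop 5: in=[-3,4] → [-3,4] (was ⊥); enqueue []
  #7 pop 6: in=⊥ → [-3,-1] (was [-3,-3]); enqueue [2,4]
  #8 pop 7: in=[1,4] → [-1,4] (was ⊥); enqueue [5]
  #9 pop 0: in=[-3,4] → [-1,4] (was [1,4]); enqueue [1,7]
  #10 pop 2: in=[-3,4] → [-3,4] (no change)
  #11 pop 4: in=[-3,3] → [-3,3] (no change)
  #12 pop 5: in=[-3,4] → [-3,4] (no change)
  #13 pop 1: in=[-1,4] → [-2,3] (was [0,3]); enqueue [0,5]
  #14 pop 7: in=[-1,4] → [-3,4] (was [-1,4]); enqueue []
  #15 pop 0: in=[-3,4] → [-1,4] (no change)
  #16 pop 5: in=[-3,4] → [-3,4] (no change)

Fixpoint:
  val[0] = [-1,4]
  val[1] = [-2,3]
  val[2] = [-3,4]
  val[3] = [-1,3]
  val[4] = [-3,3]
  val[5] = [-3,4]
  val[6] = [-3,-1]
  val[7] = [-3,4]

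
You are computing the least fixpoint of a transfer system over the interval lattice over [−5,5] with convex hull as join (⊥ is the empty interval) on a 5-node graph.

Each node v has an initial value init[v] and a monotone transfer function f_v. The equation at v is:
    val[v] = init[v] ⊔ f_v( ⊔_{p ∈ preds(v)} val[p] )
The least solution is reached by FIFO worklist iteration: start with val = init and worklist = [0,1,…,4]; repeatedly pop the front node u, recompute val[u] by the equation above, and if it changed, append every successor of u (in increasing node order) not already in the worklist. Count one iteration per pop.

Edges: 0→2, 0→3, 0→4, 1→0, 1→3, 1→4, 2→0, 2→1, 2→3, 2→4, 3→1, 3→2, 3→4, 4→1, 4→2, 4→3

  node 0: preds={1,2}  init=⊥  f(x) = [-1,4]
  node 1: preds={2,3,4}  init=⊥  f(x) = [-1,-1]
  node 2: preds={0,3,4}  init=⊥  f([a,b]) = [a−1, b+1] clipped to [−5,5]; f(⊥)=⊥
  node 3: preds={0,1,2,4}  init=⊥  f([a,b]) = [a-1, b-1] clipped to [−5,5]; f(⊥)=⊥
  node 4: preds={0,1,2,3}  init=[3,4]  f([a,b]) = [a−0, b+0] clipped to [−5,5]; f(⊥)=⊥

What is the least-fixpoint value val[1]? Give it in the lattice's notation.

[-1,-1]

Trace (17 dequeues):
  [1] u=0 | in ⊥ | out [-1,4] | prev ⊥ | push {}
  [2] u=1 | in [3,4] | out [-1,-1] | prev ⊥ | push {0}
  [3] u=2 | in [-1,4] | out [-2,5] | prev ⊥ | push {1}
  [4] u=3 | in [-2,5] | out [-3,4] | prev ⊥ | push {2}
  [5] u=4 | in [-3,5] | out [-3,5] | prev [3,4] | push {3}
  [6] u=0 | in [-2,5] | out [-1,4] | ==
  [7] u=1 | in [-3,5] | out [-1,-1] | ==
  [8] u=2 | in [-3,5] | out [-4,5] | prev [-2,5] | push {0,1,4}
  [9] u=3 | in [-4,5] | out [-5,4] | prev [-3,4] | push {2}
  [10] u=0 | in [-4,5] | out [-1,4] | ==
  [11] u=1 | in [-5,5] | out [-1,-1] | ==
  [12] u=4 | in [-5,5] | out [-5,5] | prev [-3,5] | push {1,3}
  [13] u=2 | in [-5,5] | out [-5,5] | prev [-4,5] | push {0,4}
  [14] u=1 | in [-5,5] | out [-1,-1] | ==
  [15] u=3 | in [-5,5] | out [-5,4] | ==
  [16] u=0 | in [-5,5] | out [-1,4] | ==
  [17] u=4 | in [-5,5] | out [-5,5] | ==

Converged values:
  [0] [-1,4]
  [1] [-1,-1]
  [2] [-5,5]
  [3] [-5,4]
  [4] [-5,5]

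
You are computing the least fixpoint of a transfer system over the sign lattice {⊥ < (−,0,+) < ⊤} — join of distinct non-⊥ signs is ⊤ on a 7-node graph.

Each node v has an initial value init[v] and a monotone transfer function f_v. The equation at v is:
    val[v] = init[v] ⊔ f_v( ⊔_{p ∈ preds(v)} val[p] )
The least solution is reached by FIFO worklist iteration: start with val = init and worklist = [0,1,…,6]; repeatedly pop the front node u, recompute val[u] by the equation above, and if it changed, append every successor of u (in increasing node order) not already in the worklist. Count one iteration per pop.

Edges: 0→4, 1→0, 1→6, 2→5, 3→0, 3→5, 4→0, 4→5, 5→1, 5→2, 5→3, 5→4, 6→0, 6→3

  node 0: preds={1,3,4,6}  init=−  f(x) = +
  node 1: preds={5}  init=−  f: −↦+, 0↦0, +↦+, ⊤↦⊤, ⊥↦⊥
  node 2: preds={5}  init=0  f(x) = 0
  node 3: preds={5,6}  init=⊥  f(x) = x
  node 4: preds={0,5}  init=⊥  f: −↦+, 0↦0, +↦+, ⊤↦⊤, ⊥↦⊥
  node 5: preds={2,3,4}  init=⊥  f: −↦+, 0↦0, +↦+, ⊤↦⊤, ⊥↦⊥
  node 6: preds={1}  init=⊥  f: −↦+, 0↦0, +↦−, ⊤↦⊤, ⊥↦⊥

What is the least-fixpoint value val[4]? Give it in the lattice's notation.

Trace (17 dequeues):
  [1] u=0 | in − | out ⊤ | prev − | push {}
  [2] u=1 | in ⊥ | out − | ==
  [3] u=2 | in ⊥ | out 0 | ==
  [4] u=3 | in ⊥ | out ⊥ | ==
  [5] u=4 | in ⊤ | out ⊤ | prev ⊥ | push {0}
  [6] u=5 | in ⊤ | out ⊤ | prev ⊥ | push {1,2,3,4}
  [7] u=6 | in − | out + | prev ⊥ | push {}
  [8] u=0 | in ⊤ | out ⊤ | ==
  [9] u=1 | in ⊤ | out ⊤ | prev − | push {0,6}
  [10] u=2 | in ⊤ | out 0 | ==
  [11] u=3 | in ⊤ | out ⊤ | prev ⊥ | push {5}
  [12] u=4 | in ⊤ | out ⊤ | ==
  [13] u=0 | in ⊤ | out ⊤ | ==
  [14] u=6 | in ⊤ | out ⊤ | prev + | push {0,3}
  [15] u=5 | in ⊤ | out ⊤ | ==
  [16] u=0 | in ⊤ | out ⊤ | ==
  [17] u=3 | in ⊤ | out ⊤ | ==

Converged values:
  [0] ⊤
  [1] ⊤
  [2] 0
  [3] ⊤
  [4] ⊤
  [5] ⊤
  [6] ⊤

⊤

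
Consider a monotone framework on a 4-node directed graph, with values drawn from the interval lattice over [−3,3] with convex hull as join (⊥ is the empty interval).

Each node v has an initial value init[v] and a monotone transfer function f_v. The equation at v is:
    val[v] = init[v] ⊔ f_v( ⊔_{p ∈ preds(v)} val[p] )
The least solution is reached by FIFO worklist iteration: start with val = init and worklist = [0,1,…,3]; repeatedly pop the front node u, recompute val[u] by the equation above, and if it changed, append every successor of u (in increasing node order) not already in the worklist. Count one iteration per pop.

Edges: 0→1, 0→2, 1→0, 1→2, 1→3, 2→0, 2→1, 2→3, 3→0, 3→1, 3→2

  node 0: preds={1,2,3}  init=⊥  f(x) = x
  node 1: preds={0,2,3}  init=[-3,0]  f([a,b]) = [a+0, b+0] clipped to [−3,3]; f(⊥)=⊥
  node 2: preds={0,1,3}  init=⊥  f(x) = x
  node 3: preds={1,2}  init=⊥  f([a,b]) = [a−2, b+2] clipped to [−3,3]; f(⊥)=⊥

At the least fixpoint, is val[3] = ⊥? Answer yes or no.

Iteration log — 15 steps:
  step 1. node 0  ⊔preds=[-3,0]  new=[-3,0]  old=⊥  +wl: 
  step 2. node 1  ⊔preds=[-3,0]  new=[-3,0]  stable
  step 3. node 2  ⊔preds=[-3,0]  new=[-3,0]  old=⊥  +wl: 0,1
  step 4. node 3  ⊔preds=[-3,0]  new=[-3,2]  old=⊥  +wl: 2
  step 5. node 0  ⊔preds=[-3,2]  new=[-3,2]  old=[-3,0]  +wl: 
  step 6. node 1  ⊔preds=[-3,2]  new=[-3,2]  old=[-3,0]  +wl: 0,3
  step 7. node 2  ⊔preds=[-3,2]  new=[-3,2]  old=[-3,0]  +wl: 1
  step 8. node 0  ⊔preds=[-3,2]  new=[-3,2]  stable
  step 9. node 3  ⊔preds=[-3,2]  new=[-3,3]  old=[-3,2]  +wl: 0,2
  step 10. node 1  ⊔preds=[-3,3]  new=[-3,3]  old=[-3,2]  +wl: 3
  step 11. node 0  ⊔preds=[-3,3]  new=[-3,3]  old=[-3,2]  +wl: 1
  step 12. node 2  ⊔preds=[-3,3]  new=[-3,3]  old=[-3,2]  +wl: 0
  step 13. node 3  ⊔preds=[-3,3]  new=[-3,3]  stable
  step 14. node 1  ⊔preds=[-3,3]  new=[-3,3]  stable
  step 15. node 0  ⊔preds=[-3,3]  new=[-3,3]  stable

Least fixpoint reached:
  node 0: [-3,3]
  node 1: [-3,3]
  node 2: [-3,3]
  node 3: [-3,3]

no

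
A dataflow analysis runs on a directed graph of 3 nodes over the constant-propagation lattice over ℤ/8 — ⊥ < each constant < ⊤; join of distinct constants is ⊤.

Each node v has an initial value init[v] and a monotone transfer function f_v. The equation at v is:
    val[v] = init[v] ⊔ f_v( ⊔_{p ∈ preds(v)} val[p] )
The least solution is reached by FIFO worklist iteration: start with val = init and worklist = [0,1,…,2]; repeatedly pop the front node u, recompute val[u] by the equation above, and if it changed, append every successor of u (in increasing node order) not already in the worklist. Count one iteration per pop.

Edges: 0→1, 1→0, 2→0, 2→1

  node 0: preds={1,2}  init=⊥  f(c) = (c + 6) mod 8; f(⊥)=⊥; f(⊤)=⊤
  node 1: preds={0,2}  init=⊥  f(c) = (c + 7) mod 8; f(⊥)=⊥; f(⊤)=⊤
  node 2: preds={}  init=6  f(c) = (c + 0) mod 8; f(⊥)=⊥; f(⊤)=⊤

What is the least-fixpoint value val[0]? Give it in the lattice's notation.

Iteration log — 5 steps:
  step 1. node 0  ⊔preds=6  new=4  old=⊥  +wl: 
  step 2. node 1  ⊔preds=⊤  new=⊤  old=⊥  +wl: 0
  step 3. node 2  ⊔preds=⊥  new=6  stable
  step 4. node 0  ⊔preds=⊤  new=⊤  old=4  +wl: 1
  step 5. node 1  ⊔preds=⊤  new=⊤  stable

Least fixpoint reached:
  node 0: ⊤
  node 1: ⊤
  node 2: 6

⊤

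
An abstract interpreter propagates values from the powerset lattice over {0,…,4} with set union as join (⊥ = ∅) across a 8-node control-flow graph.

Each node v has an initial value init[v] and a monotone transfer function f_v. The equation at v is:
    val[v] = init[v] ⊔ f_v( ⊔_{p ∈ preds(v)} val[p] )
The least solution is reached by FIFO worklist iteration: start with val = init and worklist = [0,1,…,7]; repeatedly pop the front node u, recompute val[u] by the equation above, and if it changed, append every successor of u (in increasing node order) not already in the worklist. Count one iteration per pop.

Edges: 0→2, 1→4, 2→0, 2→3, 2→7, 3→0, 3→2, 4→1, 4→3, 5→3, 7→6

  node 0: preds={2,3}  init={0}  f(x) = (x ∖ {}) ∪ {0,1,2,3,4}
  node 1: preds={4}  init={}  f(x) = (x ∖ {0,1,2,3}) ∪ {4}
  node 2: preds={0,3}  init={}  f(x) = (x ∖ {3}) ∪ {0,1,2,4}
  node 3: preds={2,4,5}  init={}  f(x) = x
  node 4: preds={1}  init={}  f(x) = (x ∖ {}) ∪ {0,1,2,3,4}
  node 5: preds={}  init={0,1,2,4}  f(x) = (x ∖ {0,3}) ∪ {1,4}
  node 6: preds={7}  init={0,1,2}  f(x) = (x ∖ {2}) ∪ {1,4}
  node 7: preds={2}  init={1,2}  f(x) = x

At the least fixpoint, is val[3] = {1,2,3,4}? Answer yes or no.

no

Trace (15 dequeues):
  [1] u=0 | in {} | out {0,1,2,3,4} | prev {0} | push {}
  [2] u=1 | in {} | out {4} | prev {} | push {}
  [3] u=2 | in {0,1,2,3,4} | out {0,1,2,4} | prev {} | push {0}
  [4] u=3 | in {0,1,2,4} | out {0,1,2,4} | prev {} | push {2}
  [5] u=4 | in {4} | out {0,1,2,3,4} | prev {} | push {1,3}
  [6] u=5 | in {} | out {0,1,2,4} | ==
  [7] u=6 | in {1,2} | out {0,1,2,4} | prev {0,1,2} | push {}
  [8] u=7 | in {0,1,2,4} | out {0,1,2,4} | prev {1,2} | push {6}
  [9] u=0 | in {0,1,2,4} | out {0,1,2,3,4} | ==
  [10] u=2 | in {0,1,2,3,4} | out {0,1,2,4} | ==
  [11] u=1 | in {0,1,2,3,4} | out {4} | ==
  [12] u=3 | in {0,1,2,3,4} | out {0,1,2,3,4} | prev {0,1,2,4} | push {0,2}
  [13] u=6 | in {0,1,2,4} | out {0,1,2,4} | ==
  [14] u=0 | in {0,1,2,3,4} | out {0,1,2,3,4} | ==
  [15] u=2 | in {0,1,2,3,4} | out {0,1,2,4} | ==

Converged values:
  [0] {0,1,2,3,4}
  [1] {4}
  [2] {0,1,2,4}
  [3] {0,1,2,3,4}
  [4] {0,1,2,3,4}
  [5] {0,1,2,4}
  [6] {0,1,2,4}
  [7] {0,1,2,4}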